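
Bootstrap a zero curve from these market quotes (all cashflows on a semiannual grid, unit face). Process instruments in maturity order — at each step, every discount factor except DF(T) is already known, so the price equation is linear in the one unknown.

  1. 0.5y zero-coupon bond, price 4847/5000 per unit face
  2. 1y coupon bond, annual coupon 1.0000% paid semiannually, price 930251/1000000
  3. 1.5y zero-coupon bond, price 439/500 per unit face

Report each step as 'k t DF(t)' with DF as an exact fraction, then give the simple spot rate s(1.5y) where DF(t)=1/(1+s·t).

step 1 [0.5y] zero: DF = P = 4847/5000 ≈ 0.969400
step 2 [1y] bond c/2=1/200: DF=(930251/1000000 − 1/200·(0.969400))/(1+1/200) = 1151/1250 ≈ 0.920800
step 3 [1.5y] zero: DF = P = 439/500 ≈ 0.878000

1 1/2 4847/5000
2 1 1151/1250
3 3/2 439/500
s(1.5y) = (1/(439/500) − 1)/(3/2) = 122/1317 ≈ 9.2635%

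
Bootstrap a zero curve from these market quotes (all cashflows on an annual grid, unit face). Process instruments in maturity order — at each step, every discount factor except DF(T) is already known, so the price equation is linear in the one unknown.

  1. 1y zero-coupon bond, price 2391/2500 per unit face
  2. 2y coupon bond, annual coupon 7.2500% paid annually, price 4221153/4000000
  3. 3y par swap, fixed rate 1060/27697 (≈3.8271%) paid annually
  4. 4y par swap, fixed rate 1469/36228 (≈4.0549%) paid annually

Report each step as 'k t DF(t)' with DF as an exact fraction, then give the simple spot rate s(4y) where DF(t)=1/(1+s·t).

step 1 [1y] zero: DF = P = 2391/2500 ≈ 0.956400
step 2 [2y] bond c/1=29/400: DF=(4221153/4000000 − 29/400·(0.956400))/(1+29/400) = 9193/10000 ≈ 0.919300
step 3 [3y] swap r/1=1060/27697: DF=(1 − 1060/27697·(0.956400+0.919300))/(1+1060/27697) = 447/500 ≈ 0.894000
step 4 [4y] swap r/1=1469/36228: DF=(1 − 1469/36228·(0.956400+0.919300+0.894000))/(1+1469/36228) = 8531/10000 ≈ 0.853100

1 1 2391/2500
2 2 9193/10000
3 3 447/500
4 4 8531/10000
s(4y) = (1/(8531/10000) − 1)/(4) = 1469/34124 ≈ 4.3049%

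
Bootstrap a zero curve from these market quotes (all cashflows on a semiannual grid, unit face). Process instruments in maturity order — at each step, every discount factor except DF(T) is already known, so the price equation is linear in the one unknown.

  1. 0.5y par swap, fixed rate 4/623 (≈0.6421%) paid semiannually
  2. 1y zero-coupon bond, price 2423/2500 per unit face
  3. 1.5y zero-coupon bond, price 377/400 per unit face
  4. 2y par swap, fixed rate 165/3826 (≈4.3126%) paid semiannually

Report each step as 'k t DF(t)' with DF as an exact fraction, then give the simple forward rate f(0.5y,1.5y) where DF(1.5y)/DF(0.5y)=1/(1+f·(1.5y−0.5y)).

step 1 [0.5y] swap r/2=2/623: DF=(1 − 2/623·(0))/(1+2/623) = 623/625 ≈ 0.996800
step 2 [1y] zero: DF = P = 2423/2500 ≈ 0.969200
step 3 [1.5y] zero: DF = P = 377/400 ≈ 0.942500
step 4 [2y] swap r/2=165/7652: DF=(1 − 165/7652·(0.996800+0.969200+0.942500))/(1+165/7652) = 367/400 ≈ 0.917500

1 1/2 623/625
2 1 2423/2500
3 3/2 377/400
4 2 367/400
f(0.5y,1.5y) = ((623/625)/(377/400) − 1)/(1) = 543/9425 ≈ 5.7613%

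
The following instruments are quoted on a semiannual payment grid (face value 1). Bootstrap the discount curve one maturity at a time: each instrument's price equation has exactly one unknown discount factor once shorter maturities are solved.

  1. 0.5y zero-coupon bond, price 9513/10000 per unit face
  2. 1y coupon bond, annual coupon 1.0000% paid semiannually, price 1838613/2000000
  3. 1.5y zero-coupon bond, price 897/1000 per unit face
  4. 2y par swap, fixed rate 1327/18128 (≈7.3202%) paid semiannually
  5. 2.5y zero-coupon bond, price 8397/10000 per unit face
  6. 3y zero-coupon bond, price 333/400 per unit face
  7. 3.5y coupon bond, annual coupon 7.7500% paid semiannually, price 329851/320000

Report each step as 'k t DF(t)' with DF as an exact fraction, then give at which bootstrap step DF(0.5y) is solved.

step 1 [0.5y] zero: DF = P = 9513/10000 ≈ 0.951300
step 2 [1y] bond c/2=1/200: DF=(1838613/2000000 − 1/200·(0.951300))/(1+1/200) = 91/100 ≈ 0.910000
step 3 [1.5y] zero: DF = P = 897/1000 ≈ 0.897000
step 4 [2y] swap r/2=1327/36256: DF=(1 − 1327/36256·(0.951300+0.910000+0.897000))/(1+1327/36256) = 8673/10000 ≈ 0.867300
step 5 [2.5y] zero: DF = P = 8397/10000 ≈ 0.839700
step 6 [3y] zero: DF = P = 333/400 ≈ 0.832500
step 7 [3.5y] bond c/2=31/800: DF=(329851/320000 − 31/800·(0.951300+0.910000+0.897000+0.867300+0.839700+0.832500))/(1+31/800) = 7947/10000 ≈ 0.794700

1 1/2 9513/10000
2 1 91/100
3 3/2 897/1000
4 2 8673/10000
5 5/2 8397/10000
6 3 333/400
7 7/2 7947/10000
DF(0.5y) is solved at step 1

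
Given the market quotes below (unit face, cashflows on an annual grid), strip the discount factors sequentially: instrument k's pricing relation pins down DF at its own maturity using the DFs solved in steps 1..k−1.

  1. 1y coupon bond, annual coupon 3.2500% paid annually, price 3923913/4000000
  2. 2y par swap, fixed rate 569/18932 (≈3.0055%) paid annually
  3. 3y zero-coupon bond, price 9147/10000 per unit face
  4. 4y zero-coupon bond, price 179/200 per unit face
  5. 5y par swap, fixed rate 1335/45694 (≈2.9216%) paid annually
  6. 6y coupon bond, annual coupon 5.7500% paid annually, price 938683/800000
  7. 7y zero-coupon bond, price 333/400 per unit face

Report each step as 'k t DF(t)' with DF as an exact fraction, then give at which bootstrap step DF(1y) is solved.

1 1 9501/10000
2 2 9431/10000
3 3 9147/10000
4 4 179/200
5 5 1733/2000
6 6 8611/10000
7 7 333/400
DF(1y) is solved at step 1

step 1 [1y] bond c/1=13/400: DF=(3923913/4000000 − 13/400·(0))/(1+13/400) = 9501/10000 ≈ 0.950100
step 2 [2y] swap r/1=569/18932: DF=(1 − 569/18932·(0.950100))/(1+569/18932) = 9431/10000 ≈ 0.943100
step 3 [3y] zero: DF = P = 9147/10000 ≈ 0.914700
step 4 [4y] zero: DF = P = 179/200 ≈ 0.895000
step 5 [5y] swap r/1=1335/45694: DF=(1 − 1335/45694·(0.950100+0.943100+0.914700+0.895000))/(1+1335/45694) = 1733/2000 ≈ 0.866500
step 6 [6y] bond c/1=23/400: DF=(938683/800000 − 23/400·(0.950100+0.943100+0.914700+0.895000+0.866500))/(1+23/400) = 8611/10000 ≈ 0.861100
step 7 [7y] zero: DF = P = 333/400 ≈ 0.832500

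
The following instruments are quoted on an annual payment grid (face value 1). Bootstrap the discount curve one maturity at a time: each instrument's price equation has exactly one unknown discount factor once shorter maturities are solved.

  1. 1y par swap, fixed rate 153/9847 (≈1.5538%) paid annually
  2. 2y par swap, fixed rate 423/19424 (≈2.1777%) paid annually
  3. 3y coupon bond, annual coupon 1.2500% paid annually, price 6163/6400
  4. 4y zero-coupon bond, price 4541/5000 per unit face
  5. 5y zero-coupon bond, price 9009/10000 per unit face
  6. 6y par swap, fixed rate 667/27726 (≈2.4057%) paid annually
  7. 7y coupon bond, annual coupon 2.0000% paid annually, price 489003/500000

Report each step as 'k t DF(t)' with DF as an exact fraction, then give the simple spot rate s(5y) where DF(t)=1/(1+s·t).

1 1 9847/10000
2 2 9577/10000
3 3 9271/10000
4 4 4541/5000
5 5 9009/10000
6 6 4333/5000
7 7 8501/10000
s(5y) = (1/(9009/10000) − 1)/(5) = 991/45045 ≈ 2.2000%

step 1 [1y] swap r/1=153/9847: DF=(1 − 153/9847·(0))/(1+153/9847) = 9847/10000 ≈ 0.984700
step 2 [2y] swap r/1=423/19424: DF=(1 − 423/19424·(0.984700))/(1+423/19424) = 9577/10000 ≈ 0.957700
step 3 [3y] bond c/1=1/80: DF=(6163/6400 − 1/80·(0.984700+0.957700))/(1+1/80) = 9271/10000 ≈ 0.927100
step 4 [4y] zero: DF = P = 4541/5000 ≈ 0.908200
step 5 [5y] zero: DF = P = 9009/10000 ≈ 0.900900
step 6 [6y] swap r/1=667/27726: DF=(1 − 667/27726·(0.984700+0.957700+0.927100+0.908200+0.900900))/(1+667/27726) = 4333/5000 ≈ 0.866600
step 7 [7y] bond c/1=1/50: DF=(489003/500000 − 1/50·(0.984700+0.957700+0.927100+0.908200+0.900900+0.866600))/(1+1/50) = 8501/10000 ≈ 0.850100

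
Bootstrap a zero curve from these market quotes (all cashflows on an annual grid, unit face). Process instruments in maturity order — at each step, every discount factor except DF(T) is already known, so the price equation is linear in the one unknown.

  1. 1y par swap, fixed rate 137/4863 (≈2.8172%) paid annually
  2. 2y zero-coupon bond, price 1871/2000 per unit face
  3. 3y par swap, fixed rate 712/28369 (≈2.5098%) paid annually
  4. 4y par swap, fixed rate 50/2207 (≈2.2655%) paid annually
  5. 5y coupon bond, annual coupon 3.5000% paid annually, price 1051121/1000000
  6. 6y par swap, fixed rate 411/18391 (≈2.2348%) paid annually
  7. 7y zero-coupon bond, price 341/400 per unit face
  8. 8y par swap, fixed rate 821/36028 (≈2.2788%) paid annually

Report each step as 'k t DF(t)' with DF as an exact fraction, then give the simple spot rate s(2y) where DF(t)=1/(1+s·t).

step 1 [1y] swap r/1=137/4863: DF=(1 − 137/4863·(0))/(1+137/4863) = 4863/5000 ≈ 0.972600
step 2 [2y] zero: DF = P = 1871/2000 ≈ 0.935500
step 3 [3y] swap r/1=712/28369: DF=(1 − 712/28369·(0.972600+0.935500))/(1+712/28369) = 1161/1250 ≈ 0.928800
step 4 [4y] swap r/1=50/2207: DF=(1 − 50/2207·(0.972600+0.935500+0.928800))/(1+50/2207) = 183/200 ≈ 0.915000
step 5 [5y] bond c/1=7/200: DF=(1051121/1000000 − 7/200·(0.972600+0.935500+0.928800+0.915000))/(1+7/200) = 8887/10000 ≈ 0.888700
step 6 [6y] swap r/1=411/18391: DF=(1 − 411/18391·(0.972600+0.935500+0.928800+0.915000+0.888700))/(1+411/18391) = 8767/10000 ≈ 0.876700
step 7 [7y] zero: DF = P = 341/400 ≈ 0.852500
step 8 [8y] swap r/1=821/36028: DF=(1 − 821/36028·(0.972600+0.935500+0.928800+0.915000+0.888700+0.876700+0.852500))/(1+821/36028) = 4179/5000 ≈ 0.835800

1 1 4863/5000
2 2 1871/2000
3 3 1161/1250
4 4 183/200
5 5 8887/10000
6 6 8767/10000
7 7 341/400
8 8 4179/5000
s(2y) = (1/(1871/2000) − 1)/(2) = 129/3742 ≈ 3.4474%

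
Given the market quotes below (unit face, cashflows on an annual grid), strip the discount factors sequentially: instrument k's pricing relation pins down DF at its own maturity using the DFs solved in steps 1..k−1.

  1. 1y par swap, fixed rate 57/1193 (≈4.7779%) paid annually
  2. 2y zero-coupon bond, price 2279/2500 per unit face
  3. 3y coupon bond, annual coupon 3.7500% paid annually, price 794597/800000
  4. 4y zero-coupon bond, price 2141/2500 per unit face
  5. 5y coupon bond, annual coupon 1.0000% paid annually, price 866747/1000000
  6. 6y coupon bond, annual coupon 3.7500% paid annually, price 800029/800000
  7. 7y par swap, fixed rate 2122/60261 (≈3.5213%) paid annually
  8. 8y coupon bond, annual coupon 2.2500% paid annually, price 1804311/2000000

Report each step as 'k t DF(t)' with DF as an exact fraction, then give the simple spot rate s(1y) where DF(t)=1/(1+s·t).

1 1 1193/1250
2 2 2279/2500
3 3 8899/10000
4 4 2141/2500
5 5 514/625
6 6 2009/2500
7 7 3939/5000
8 8 7497/10000
s(1y) = (1/(1193/1250) − 1)/(1) = 57/1193 ≈ 4.7779%

step 1 [1y] swap r/1=57/1193: DF=(1 − 57/1193·(0))/(1+57/1193) = 1193/1250 ≈ 0.954400
step 2 [2y] zero: DF = P = 2279/2500 ≈ 0.911600
step 3 [3y] bond c/1=3/80: DF=(794597/800000 − 3/80·(0.954400+0.911600))/(1+3/80) = 8899/10000 ≈ 0.889900
step 4 [4y] zero: DF = P = 2141/2500 ≈ 0.856400
step 5 [5y] bond c/1=1/100: DF=(866747/1000000 − 1/100·(0.954400+0.911600+0.889900+0.856400))/(1+1/100) = 514/625 ≈ 0.822400
step 6 [6y] bond c/1=3/80: DF=(800029/800000 − 3/80·(0.954400+0.911600+0.889900+0.856400+0.822400))/(1+3/80) = 2009/2500 ≈ 0.803600
step 7 [7y] swap r/1=2122/60261: DF=(1 − 2122/60261·(0.954400+0.911600+0.889900+0.856400+0.822400+0.803600))/(1+2122/60261) = 3939/5000 ≈ 0.787800
step 8 [8y] bond c/1=9/400: DF=(1804311/2000000 − 9/400·(0.954400+0.911600+0.889900+0.856400+0.822400+0.803600+0.787800))/(1+9/400) = 7497/10000 ≈ 0.749700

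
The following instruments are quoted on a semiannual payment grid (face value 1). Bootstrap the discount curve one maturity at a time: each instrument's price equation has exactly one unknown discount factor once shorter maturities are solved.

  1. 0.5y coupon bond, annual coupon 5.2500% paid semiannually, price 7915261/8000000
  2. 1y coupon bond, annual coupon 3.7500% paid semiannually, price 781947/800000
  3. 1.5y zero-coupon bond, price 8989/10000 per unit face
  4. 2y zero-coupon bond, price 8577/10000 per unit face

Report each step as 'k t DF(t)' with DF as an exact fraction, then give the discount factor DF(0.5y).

1 1/2 9641/10000
2 1 9417/10000
3 3/2 8989/10000
4 2 8577/10000
DF(0.5y) = 9641/10000 ≈ 0.964100

step 1 [0.5y] bond c/2=21/800: DF=(7915261/8000000 − 21/800·(0))/(1+21/800) = 9641/10000 ≈ 0.964100
step 2 [1y] bond c/2=3/160: DF=(781947/800000 − 3/160·(0.964100))/(1+3/160) = 9417/10000 ≈ 0.941700
step 3 [1.5y] zero: DF = P = 8989/10000 ≈ 0.898900
step 4 [2y] zero: DF = P = 8577/10000 ≈ 0.857700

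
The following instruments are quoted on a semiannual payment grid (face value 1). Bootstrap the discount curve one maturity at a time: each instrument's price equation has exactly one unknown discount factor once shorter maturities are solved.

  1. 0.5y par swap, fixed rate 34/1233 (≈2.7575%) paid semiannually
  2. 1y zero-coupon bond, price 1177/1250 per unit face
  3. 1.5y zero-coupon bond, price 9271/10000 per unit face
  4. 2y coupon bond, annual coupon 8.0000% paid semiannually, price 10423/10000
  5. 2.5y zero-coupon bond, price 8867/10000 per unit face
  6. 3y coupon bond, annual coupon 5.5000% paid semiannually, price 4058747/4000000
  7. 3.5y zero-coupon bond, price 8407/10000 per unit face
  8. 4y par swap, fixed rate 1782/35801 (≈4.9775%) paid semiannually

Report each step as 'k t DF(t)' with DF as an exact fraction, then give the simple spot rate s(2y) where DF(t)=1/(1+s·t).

step 1 [0.5y] swap r/2=17/1233: DF=(1 − 17/1233·(0))/(1+17/1233) = 1233/1250 ≈ 0.986400
step 2 [1y] zero: DF = P = 1177/1250 ≈ 0.941600
step 3 [1.5y] zero: DF = P = 9271/10000 ≈ 0.927100
step 4 [2y] bond c/2=1/25: DF=(10423/10000 − 1/25·(0.986400+0.941600+0.927100))/(1+1/25) = 2231/2500 ≈ 0.892400
step 5 [2.5y] zero: DF = P = 8867/10000 ≈ 0.886700
step 6 [3y] bond c/2=11/400: DF=(4058747/4000000 − 11/400·(0.986400+0.941600+0.927100+0.892400+0.886700))/(1+11/400) = 1727/2000 ≈ 0.863500
step 7 [3.5y] zero: DF = P = 8407/10000 ≈ 0.840700
step 8 [4y] swap r/2=891/35801: DF=(1 − 891/35801·(0.986400+0.941600+0.927100+0.892400+0.886700+0.863500+0.840700))/(1+891/35801) = 4109/5000 ≈ 0.821800

1 1/2 1233/1250
2 1 1177/1250
3 3/2 9271/10000
4 2 2231/2500
5 5/2 8867/10000
6 3 1727/2000
7 7/2 8407/10000
8 4 4109/5000
s(2y) = (1/(2231/2500) − 1)/(2) = 269/4462 ≈ 6.0287%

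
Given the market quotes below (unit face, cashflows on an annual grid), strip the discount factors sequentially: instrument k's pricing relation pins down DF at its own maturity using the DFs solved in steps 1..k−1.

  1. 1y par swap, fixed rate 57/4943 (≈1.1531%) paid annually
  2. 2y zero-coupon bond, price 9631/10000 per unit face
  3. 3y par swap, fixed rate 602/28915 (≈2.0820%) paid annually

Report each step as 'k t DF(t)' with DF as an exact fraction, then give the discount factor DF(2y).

step 1 [1y] swap r/1=57/4943: DF=(1 − 57/4943·(0))/(1+57/4943) = 4943/5000 ≈ 0.988600
step 2 [2y] zero: DF = P = 9631/10000 ≈ 0.963100
step 3 [3y] swap r/1=602/28915: DF=(1 − 602/28915·(0.988600+0.963100))/(1+602/28915) = 4699/5000 ≈ 0.939800

1 1 4943/5000
2 2 9631/10000
3 3 4699/5000
DF(2y) = 9631/10000 ≈ 0.963100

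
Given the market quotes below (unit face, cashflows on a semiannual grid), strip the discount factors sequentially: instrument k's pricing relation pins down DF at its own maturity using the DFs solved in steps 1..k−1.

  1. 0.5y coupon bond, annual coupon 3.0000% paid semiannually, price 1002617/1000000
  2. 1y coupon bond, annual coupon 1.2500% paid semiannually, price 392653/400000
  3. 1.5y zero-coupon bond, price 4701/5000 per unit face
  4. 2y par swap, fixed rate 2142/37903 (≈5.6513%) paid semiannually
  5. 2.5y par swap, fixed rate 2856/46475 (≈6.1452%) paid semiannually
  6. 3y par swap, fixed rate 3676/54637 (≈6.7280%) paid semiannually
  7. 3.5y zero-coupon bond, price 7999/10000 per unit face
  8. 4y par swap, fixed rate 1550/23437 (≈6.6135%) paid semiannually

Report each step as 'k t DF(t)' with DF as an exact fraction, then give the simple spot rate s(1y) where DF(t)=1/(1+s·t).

step 1 [0.5y] bond c/2=3/200: DF=(1002617/1000000 − 3/200·(0))/(1+3/200) = 4939/5000 ≈ 0.987800
step 2 [1y] bond c/2=1/160: DF=(392653/400000 − 1/160·(0.987800))/(1+1/160) = 4847/5000 ≈ 0.969400
step 3 [1.5y] zero: DF = P = 4701/5000 ≈ 0.940200
step 4 [2y] swap r/2=1071/37903: DF=(1 − 1071/37903·(0.987800+0.969400+0.940200))/(1+1071/37903) = 8929/10000 ≈ 0.892900
step 5 [2.5y] swap r/2=1428/46475: DF=(1 − 1428/46475·(0.987800+0.969400+0.940200+0.892900))/(1+1428/46475) = 2143/2500 ≈ 0.857200
step 6 [3y] swap r/2=1838/54637: DF=(1 − 1838/54637·(0.987800+0.969400+0.940200+0.892900+0.857200))/(1+1838/54637) = 4081/5000 ≈ 0.816200
step 7 [3.5y] zero: DF = P = 7999/10000 ≈ 0.799900
step 8 [4y] swap r/2=775/23437: DF=(1 − 775/23437·(0.987800+0.969400+0.940200+0.892900+0.857200+0.816200+0.799900))/(1+775/23437) = 307/400 ≈ 0.767500

1 1/2 4939/5000
2 1 4847/5000
3 3/2 4701/5000
4 2 8929/10000
5 5/2 2143/2500
6 3 4081/5000
7 7/2 7999/10000
8 4 307/400
s(1y) = (1/(4847/5000) − 1)/(1) = 153/4847 ≈ 3.1566%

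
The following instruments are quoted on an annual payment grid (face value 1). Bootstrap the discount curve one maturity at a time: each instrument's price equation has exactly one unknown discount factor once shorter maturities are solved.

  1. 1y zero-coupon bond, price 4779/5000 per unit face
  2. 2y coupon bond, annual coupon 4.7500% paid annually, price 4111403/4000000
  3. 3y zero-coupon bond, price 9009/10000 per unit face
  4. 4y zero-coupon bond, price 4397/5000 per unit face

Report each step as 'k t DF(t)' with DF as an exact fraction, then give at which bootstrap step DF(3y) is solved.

1 1 4779/5000
2 2 9379/10000
3 3 9009/10000
4 4 4397/5000
DF(3y) is solved at step 3

step 1 [1y] zero: DF = P = 4779/5000 ≈ 0.955800
step 2 [2y] bond c/1=19/400: DF=(4111403/4000000 − 19/400·(0.955800))/(1+19/400) = 9379/10000 ≈ 0.937900
step 3 [3y] zero: DF = P = 9009/10000 ≈ 0.900900
step 4 [4y] zero: DF = P = 4397/5000 ≈ 0.879400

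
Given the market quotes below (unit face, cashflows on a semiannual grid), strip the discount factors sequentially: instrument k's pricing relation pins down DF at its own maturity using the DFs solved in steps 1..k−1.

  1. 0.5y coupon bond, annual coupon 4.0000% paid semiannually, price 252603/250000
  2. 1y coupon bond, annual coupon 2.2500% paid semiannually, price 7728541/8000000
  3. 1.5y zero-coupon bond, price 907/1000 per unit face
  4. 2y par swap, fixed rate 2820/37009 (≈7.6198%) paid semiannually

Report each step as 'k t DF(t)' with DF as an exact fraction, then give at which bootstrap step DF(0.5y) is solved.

step 1 [0.5y] bond c/2=1/50: DF=(252603/250000 − 1/50·(0))/(1+1/50) = 4953/5000 ≈ 0.990600
step 2 [1y] bond c/2=9/800: DF=(7728541/8000000 − 9/800·(0.990600))/(1+9/800) = 9443/10000 ≈ 0.944300
step 3 [1.5y] zero: DF = P = 907/1000 ≈ 0.907000
step 4 [2y] swap r/2=1410/37009: DF=(1 − 1410/37009·(0.990600+0.944300+0.907000))/(1+1410/37009) = 859/1000 ≈ 0.859000

1 1/2 4953/5000
2 1 9443/10000
3 3/2 907/1000
4 2 859/1000
DF(0.5y) is solved at step 1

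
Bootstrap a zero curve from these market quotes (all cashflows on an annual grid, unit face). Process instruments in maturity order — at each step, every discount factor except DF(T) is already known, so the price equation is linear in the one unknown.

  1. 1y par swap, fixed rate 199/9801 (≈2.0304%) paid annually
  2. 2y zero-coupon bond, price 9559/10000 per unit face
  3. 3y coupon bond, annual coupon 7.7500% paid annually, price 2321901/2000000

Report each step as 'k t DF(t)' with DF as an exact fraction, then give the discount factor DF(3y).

1 1 9801/10000
2 2 9559/10000
3 3 4691/5000
DF(3y) = 4691/5000 ≈ 0.938200

step 1 [1y] swap r/1=199/9801: DF=(1 − 199/9801·(0))/(1+199/9801) = 9801/10000 ≈ 0.980100
step 2 [2y] zero: DF = P = 9559/10000 ≈ 0.955900
step 3 [3y] bond c/1=31/400: DF=(2321901/2000000 − 31/400·(0.980100+0.955900))/(1+31/400) = 4691/5000 ≈ 0.938200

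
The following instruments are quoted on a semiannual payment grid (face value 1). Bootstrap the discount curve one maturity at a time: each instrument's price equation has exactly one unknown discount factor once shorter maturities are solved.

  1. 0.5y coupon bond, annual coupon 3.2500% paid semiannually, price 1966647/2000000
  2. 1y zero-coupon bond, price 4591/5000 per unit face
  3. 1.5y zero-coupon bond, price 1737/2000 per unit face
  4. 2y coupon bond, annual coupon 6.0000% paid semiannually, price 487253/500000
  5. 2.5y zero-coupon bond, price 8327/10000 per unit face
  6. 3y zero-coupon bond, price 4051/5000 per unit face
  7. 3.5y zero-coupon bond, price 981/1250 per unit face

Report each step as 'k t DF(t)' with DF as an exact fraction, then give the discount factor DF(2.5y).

1 1/2 2419/2500
2 1 4591/5000
3 3/2 1737/2000
4 2 8659/10000
5 5/2 8327/10000
6 3 4051/5000
7 7/2 981/1250
DF(2.5y) = 8327/10000 ≈ 0.832700

step 1 [0.5y] bond c/2=13/800: DF=(1966647/2000000 − 13/800·(0))/(1+13/800) = 2419/2500 ≈ 0.967600
step 2 [1y] zero: DF = P = 4591/5000 ≈ 0.918200
step 3 [1.5y] zero: DF = P = 1737/2000 ≈ 0.868500
step 4 [2y] bond c/2=3/100: DF=(487253/500000 − 3/100·(0.967600+0.918200+0.868500))/(1+3/100) = 8659/10000 ≈ 0.865900
step 5 [2.5y] zero: DF = P = 8327/10000 ≈ 0.832700
step 6 [3y] zero: DF = P = 4051/5000 ≈ 0.810200
step 7 [3.5y] zero: DF = P = 981/1250 ≈ 0.784800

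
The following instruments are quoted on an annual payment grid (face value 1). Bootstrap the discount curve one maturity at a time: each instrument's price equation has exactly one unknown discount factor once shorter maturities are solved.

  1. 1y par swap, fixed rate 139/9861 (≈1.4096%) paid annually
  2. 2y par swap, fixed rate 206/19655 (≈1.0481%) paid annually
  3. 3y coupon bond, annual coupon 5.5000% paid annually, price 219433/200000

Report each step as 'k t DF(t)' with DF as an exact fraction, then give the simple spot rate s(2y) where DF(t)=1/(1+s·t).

step 1 [1y] swap r/1=139/9861: DF=(1 − 139/9861·(0))/(1+139/9861) = 9861/10000 ≈ 0.986100
step 2 [2y] swap r/1=206/19655: DF=(1 − 206/19655·(0.986100))/(1+206/19655) = 4897/5000 ≈ 0.979400
step 3 [3y] bond c/1=11/200: DF=(219433/200000 − 11/200·(0.986100+0.979400))/(1+11/200) = 15/16 ≈ 0.937500

1 1 9861/10000
2 2 4897/5000
3 3 15/16
s(2y) = (1/(4897/5000) − 1)/(2) = 103/9794 ≈ 1.0517%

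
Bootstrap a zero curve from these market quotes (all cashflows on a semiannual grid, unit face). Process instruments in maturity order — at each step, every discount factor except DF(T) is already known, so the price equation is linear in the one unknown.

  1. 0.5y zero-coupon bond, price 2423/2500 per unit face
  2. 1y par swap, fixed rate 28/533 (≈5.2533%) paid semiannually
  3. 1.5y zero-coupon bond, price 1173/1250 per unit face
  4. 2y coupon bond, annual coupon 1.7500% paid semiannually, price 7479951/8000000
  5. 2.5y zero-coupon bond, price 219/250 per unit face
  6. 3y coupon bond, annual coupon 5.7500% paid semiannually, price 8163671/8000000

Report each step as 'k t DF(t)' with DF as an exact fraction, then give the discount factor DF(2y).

step 1 [0.5y] zero: DF = P = 2423/2500 ≈ 0.969200
step 2 [1y] swap r/2=14/533: DF=(1 − 14/533·(0.969200))/(1+14/533) = 1187/1250 ≈ 0.949600
step 3 [1.5y] zero: DF = P = 1173/1250 ≈ 0.938400
step 4 [2y] bond c/2=7/800: DF=(7479951/8000000 − 7/800·(0.969200+0.949600+0.938400))/(1+7/800) = 9021/10000 ≈ 0.902100
step 5 [2.5y] zero: DF = P = 219/250 ≈ 0.876000
step 6 [3y] bond c/2=23/800: DF=(8163671/8000000 − 23/800·(0.969200+0.949600+0.938400+0.902100+0.876000))/(1+23/800) = 539/625 ≈ 0.862400

1 1/2 2423/2500
2 1 1187/1250
3 3/2 1173/1250
4 2 9021/10000
5 5/2 219/250
6 3 539/625
DF(2y) = 9021/10000 ≈ 0.902100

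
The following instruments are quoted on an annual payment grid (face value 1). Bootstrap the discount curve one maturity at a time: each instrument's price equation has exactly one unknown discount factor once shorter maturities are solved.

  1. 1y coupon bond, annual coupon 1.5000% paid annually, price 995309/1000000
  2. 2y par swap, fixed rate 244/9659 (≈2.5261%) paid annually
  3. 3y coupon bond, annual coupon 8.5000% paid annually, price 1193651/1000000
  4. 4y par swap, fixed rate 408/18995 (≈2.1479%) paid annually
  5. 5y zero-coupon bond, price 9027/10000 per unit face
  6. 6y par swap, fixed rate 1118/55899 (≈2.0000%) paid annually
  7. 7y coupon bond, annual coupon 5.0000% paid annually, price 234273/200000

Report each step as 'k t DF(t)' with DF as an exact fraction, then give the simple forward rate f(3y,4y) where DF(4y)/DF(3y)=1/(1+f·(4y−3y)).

1 1 4903/5000
2 2 1189/1250
3 3 593/625
4 4 574/625
5 5 9027/10000
6 6 4441/5000
7 7 4247/5000
f(3y,4y) = ((593/625)/(574/625) − 1)/(1) = 19/574 ≈ 3.3101%

step 1 [1y] bond c/1=3/200: DF=(995309/1000000 − 3/200·(0))/(1+3/200) = 4903/5000 ≈ 0.980600
step 2 [2y] swap r/1=244/9659: DF=(1 − 244/9659·(0.980600))/(1+244/9659) = 1189/1250 ≈ 0.951200
step 3 [3y] bond c/1=17/200: DF=(1193651/1000000 − 17/200·(0.980600+0.951200))/(1+17/200) = 593/625 ≈ 0.948800
step 4 [4y] swap r/1=408/18995: DF=(1 − 408/18995·(0.980600+0.951200+0.948800))/(1+408/18995) = 574/625 ≈ 0.918400
step 5 [5y] zero: DF = P = 9027/10000 ≈ 0.902700
step 6 [6y] swap r/1=1118/55899: DF=(1 − 1118/55899·(0.980600+0.951200+0.948800+0.918400+0.902700))/(1+1118/55899) = 4441/5000 ≈ 0.888200
step 7 [7y] bond c/1=1/20: DF=(234273/200000 − 1/20·(0.980600+0.951200+0.948800+0.918400+0.902700+0.888200))/(1+1/20) = 4247/5000 ≈ 0.849400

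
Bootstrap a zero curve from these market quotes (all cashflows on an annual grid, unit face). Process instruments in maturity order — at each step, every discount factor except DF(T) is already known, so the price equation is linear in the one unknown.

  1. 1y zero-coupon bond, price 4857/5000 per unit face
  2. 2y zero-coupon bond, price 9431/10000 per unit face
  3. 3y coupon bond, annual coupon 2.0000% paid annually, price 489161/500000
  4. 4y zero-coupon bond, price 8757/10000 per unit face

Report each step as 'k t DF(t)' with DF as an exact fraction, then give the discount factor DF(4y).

step 1 [1y] zero: DF = P = 4857/5000 ≈ 0.971400
step 2 [2y] zero: DF = P = 9431/10000 ≈ 0.943100
step 3 [3y] bond c/1=1/50: DF=(489161/500000 − 1/50·(0.971400+0.943100))/(1+1/50) = 576/625 ≈ 0.921600
step 4 [4y] zero: DF = P = 8757/10000 ≈ 0.875700

1 1 4857/5000
2 2 9431/10000
3 3 576/625
4 4 8757/10000
DF(4y) = 8757/10000 ≈ 0.875700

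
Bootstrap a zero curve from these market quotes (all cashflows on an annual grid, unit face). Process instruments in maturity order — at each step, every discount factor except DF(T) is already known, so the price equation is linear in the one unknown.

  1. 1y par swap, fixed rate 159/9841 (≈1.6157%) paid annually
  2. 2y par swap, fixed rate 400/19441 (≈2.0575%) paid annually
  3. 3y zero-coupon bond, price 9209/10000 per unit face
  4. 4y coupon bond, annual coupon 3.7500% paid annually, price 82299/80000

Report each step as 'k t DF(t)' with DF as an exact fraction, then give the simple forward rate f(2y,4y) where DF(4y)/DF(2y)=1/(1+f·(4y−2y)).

1 1 9841/10000
2 2 24/25
3 3 9209/10000
4 4 111/125
f(2y,4y) = ((24/25)/(111/125) − 1)/(2) = 3/74 ≈ 4.0541%

step 1 [1y] swap r/1=159/9841: DF=(1 − 159/9841·(0))/(1+159/9841) = 9841/10000 ≈ 0.984100
step 2 [2y] swap r/1=400/19441: DF=(1 − 400/19441·(0.984100))/(1+400/19441) = 24/25 ≈ 0.960000
step 3 [3y] zero: DF = P = 9209/10000 ≈ 0.920900
step 4 [4y] bond c/1=3/80: DF=(82299/80000 − 3/80·(0.984100+0.960000+0.920900))/(1+3/80) = 111/125 ≈ 0.888000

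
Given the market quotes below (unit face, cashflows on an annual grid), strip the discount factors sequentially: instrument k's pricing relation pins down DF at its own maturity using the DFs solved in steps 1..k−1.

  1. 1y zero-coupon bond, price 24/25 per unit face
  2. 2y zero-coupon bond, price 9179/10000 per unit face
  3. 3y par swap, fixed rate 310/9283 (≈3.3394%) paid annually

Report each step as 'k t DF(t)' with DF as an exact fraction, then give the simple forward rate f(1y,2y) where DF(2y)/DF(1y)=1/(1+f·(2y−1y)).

step 1 [1y] zero: DF = P = 24/25 ≈ 0.960000
step 2 [2y] zero: DF = P = 9179/10000 ≈ 0.917900
step 3 [3y] swap r/1=310/9283: DF=(1 − 310/9283·(0.960000+0.917900))/(1+310/9283) = 907/1000 ≈ 0.907000

1 1 24/25
2 2 9179/10000
3 3 907/1000
f(1y,2y) = ((24/25)/(9179/10000) − 1)/(1) = 421/9179 ≈ 4.5866%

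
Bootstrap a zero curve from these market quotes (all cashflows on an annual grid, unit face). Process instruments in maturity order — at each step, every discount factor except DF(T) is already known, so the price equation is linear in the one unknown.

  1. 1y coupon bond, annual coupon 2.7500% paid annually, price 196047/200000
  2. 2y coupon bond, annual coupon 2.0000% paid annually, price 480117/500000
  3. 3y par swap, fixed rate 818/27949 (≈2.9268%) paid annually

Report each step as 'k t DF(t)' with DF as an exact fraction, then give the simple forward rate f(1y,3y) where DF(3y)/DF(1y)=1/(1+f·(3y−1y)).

step 1 [1y] bond c/1=11/400: DF=(196047/200000 − 11/400·(0))/(1+11/400) = 477/500 ≈ 0.954000
step 2 [2y] bond c/1=1/50: DF=(480117/500000 − 1/50·(0.954000))/(1+1/50) = 9227/10000 ≈ 0.922700
step 3 [3y] swap r/1=818/27949: DF=(1 − 818/27949·(0.954000+0.922700))/(1+818/27949) = 4591/5000 ≈ 0.918200

1 1 477/500
2 2 9227/10000
3 3 4591/5000
f(1y,3y) = ((477/500)/(4591/5000) − 1)/(2) = 179/9182 ≈ 1.9495%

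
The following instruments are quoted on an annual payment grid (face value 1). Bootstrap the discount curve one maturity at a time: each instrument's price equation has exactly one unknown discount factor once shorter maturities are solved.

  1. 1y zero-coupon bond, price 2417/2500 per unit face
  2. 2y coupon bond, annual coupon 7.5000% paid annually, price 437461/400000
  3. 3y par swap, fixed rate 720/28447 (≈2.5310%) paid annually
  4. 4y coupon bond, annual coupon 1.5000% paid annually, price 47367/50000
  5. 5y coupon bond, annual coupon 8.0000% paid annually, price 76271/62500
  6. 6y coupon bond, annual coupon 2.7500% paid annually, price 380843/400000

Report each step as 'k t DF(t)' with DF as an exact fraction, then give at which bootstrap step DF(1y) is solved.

1 1 2417/2500
2 2 9499/10000
3 3 116/125
4 4 8913/10000
5 5 2133/2500
6 6 4019/5000
DF(1y) is solved at step 1

step 1 [1y] zero: DF = P = 2417/2500 ≈ 0.966800
step 2 [2y] bond c/1=3/40: DF=(437461/400000 − 3/40·(0.966800))/(1+3/40) = 9499/10000 ≈ 0.949900
step 3 [3y] swap r/1=720/28447: DF=(1 − 720/28447·(0.966800+0.949900))/(1+720/28447) = 116/125 ≈ 0.928000
step 4 [4y] bond c/1=3/200: DF=(47367/50000 − 3/200·(0.966800+0.949900+0.928000))/(1+3/200) = 8913/10000 ≈ 0.891300
step 5 [5y] bond c/1=2/25: DF=(76271/62500 − 2/25·(0.966800+0.949900+0.928000+0.891300))/(1+2/25) = 2133/2500 ≈ 0.853200
step 6 [6y] bond c/1=11/400: DF=(380843/400000 − 11/400·(0.966800+0.949900+0.928000+0.891300+0.853200))/(1+11/400) = 4019/5000 ≈ 0.803800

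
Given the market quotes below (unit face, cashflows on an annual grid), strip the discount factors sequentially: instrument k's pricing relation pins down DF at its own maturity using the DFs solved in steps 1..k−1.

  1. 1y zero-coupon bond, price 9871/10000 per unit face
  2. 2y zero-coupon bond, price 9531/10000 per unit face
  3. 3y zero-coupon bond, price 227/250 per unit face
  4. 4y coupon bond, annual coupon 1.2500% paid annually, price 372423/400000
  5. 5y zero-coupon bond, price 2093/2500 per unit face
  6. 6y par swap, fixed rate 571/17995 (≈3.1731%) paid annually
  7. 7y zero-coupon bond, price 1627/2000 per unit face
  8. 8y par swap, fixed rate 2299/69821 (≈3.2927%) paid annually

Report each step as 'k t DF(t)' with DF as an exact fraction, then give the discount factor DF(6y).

1 1 9871/10000
2 2 9531/10000
3 3 227/250
4 4 2211/2500
5 5 2093/2500
6 6 8287/10000
7 7 1627/2000
8 8 7701/10000
DF(6y) = 8287/10000 ≈ 0.828700

step 1 [1y] zero: DF = P = 9871/10000 ≈ 0.987100
step 2 [2y] zero: DF = P = 9531/10000 ≈ 0.953100
step 3 [3y] zero: DF = P = 227/250 ≈ 0.908000
step 4 [4y] bond c/1=1/80: DF=(372423/400000 − 1/80·(0.987100+0.953100+0.908000))/(1+1/80) = 2211/2500 ≈ 0.884400
step 5 [5y] zero: DF = P = 2093/2500 ≈ 0.837200
step 6 [6y] swap r/1=571/17995: DF=(1 − 571/17995·(0.987100+0.953100+0.908000+0.884400+0.837200))/(1+571/17995) = 8287/10000 ≈ 0.828700
step 7 [7y] zero: DF = P = 1627/2000 ≈ 0.813500
step 8 [8y] swap r/1=2299/69821: DF=(1 − 2299/69821·(0.987100+0.953100+0.908000+0.884400+0.837200+0.828700+0.813500))/(1+2299/69821) = 7701/10000 ≈ 0.770100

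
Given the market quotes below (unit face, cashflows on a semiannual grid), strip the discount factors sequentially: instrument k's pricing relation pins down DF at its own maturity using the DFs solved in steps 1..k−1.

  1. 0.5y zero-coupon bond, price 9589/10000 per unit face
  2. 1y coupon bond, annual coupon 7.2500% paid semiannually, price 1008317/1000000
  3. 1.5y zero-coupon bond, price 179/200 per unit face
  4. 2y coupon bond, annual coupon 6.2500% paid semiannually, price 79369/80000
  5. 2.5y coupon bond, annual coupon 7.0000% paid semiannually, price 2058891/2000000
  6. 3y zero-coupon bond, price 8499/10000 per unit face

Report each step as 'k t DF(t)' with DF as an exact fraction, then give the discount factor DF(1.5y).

1 1/2 9589/10000
2 1 1879/2000
3 3/2 179/200
4 2 4387/5000
5 5/2 1741/2000
6 3 8499/10000
DF(1.5y) = 179/200 ≈ 0.895000

step 1 [0.5y] zero: DF = P = 9589/10000 ≈ 0.958900
step 2 [1y] bond c/2=29/800: DF=(1008317/1000000 − 29/800·(0.958900))/(1+29/800) = 1879/2000 ≈ 0.939500
step 3 [1.5y] zero: DF = P = 179/200 ≈ 0.895000
step 4 [2y] bond c/2=1/32: DF=(79369/80000 − 1/32·(0.958900+0.939500+0.895000))/(1+1/32) = 4387/5000 ≈ 0.877400
step 5 [2.5y] bond c/2=7/200: DF=(2058891/2000000 − 7/200·(0.958900+0.939500+0.895000+0.877400))/(1+7/200) = 1741/2000 ≈ 0.870500
step 6 [3y] zero: DF = P = 8499/10000 ≈ 0.849900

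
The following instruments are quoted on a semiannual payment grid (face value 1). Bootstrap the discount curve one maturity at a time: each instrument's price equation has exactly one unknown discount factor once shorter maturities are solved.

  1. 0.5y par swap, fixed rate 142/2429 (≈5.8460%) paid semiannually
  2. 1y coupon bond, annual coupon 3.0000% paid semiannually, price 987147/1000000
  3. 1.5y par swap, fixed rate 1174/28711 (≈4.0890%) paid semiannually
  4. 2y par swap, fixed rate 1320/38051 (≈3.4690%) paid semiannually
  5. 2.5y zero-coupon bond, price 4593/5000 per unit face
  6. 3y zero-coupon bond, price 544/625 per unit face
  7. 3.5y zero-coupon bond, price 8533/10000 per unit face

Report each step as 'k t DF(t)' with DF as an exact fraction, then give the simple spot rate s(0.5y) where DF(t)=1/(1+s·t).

1 1/2 2429/2500
2 1 4791/5000
3 3/2 9413/10000
4 2 467/500
5 5/2 4593/5000
6 3 544/625
7 7/2 8533/10000
s(0.5y) = (1/(2429/2500) − 1)/(1/2) = 142/2429 ≈ 5.8460%

step 1 [0.5y] swap r/2=71/2429: DF=(1 − 71/2429·(0))/(1+71/2429) = 2429/2500 ≈ 0.971600
step 2 [1y] bond c/2=3/200: DF=(987147/1000000 − 3/200·(0.971600))/(1+3/200) = 4791/5000 ≈ 0.958200
step 3 [1.5y] swap r/2=587/28711: DF=(1 − 587/28711·(0.971600+0.958200))/(1+587/28711) = 9413/10000 ≈ 0.941300
step 4 [2y] swap r/2=660/38051: DF=(1 − 660/38051·(0.971600+0.958200+0.941300))/(1+660/38051) = 467/500 ≈ 0.934000
step 5 [2.5y] zero: DF = P = 4593/5000 ≈ 0.918600
step 6 [3y] zero: DF = P = 544/625 ≈ 0.870400
step 7 [3.5y] zero: DF = P = 8533/10000 ≈ 0.853300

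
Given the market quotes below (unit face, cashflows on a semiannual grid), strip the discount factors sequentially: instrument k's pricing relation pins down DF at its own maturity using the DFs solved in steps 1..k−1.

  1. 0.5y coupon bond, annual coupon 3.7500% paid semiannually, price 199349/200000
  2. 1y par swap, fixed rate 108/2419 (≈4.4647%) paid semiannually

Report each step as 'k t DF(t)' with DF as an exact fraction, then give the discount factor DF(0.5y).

step 1 [0.5y] bond c/2=3/160: DF=(199349/200000 − 3/160·(0))/(1+3/160) = 1223/1250 ≈ 0.978400
step 2 [1y] swap r/2=54/2419: DF=(1 − 54/2419·(0.978400))/(1+54/2419) = 598/625 ≈ 0.956800

1 1/2 1223/1250
2 1 598/625
DF(0.5y) = 1223/1250 ≈ 0.978400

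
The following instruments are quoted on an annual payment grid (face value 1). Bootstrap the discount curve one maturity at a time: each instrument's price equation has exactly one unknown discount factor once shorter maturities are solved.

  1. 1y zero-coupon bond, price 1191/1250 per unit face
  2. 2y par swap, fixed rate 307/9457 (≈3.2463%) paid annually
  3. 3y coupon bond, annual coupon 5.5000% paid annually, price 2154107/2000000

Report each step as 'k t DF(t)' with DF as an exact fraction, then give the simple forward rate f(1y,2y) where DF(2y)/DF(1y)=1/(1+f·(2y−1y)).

1 1 1191/1250
2 2 4693/5000
3 3 9223/10000
f(1y,2y) = ((1191/1250)/(4693/5000) − 1)/(1) = 71/4693 ≈ 1.5129%

step 1 [1y] zero: DF = P = 1191/1250 ≈ 0.952800
step 2 [2y] swap r/1=307/9457: DF=(1 − 307/9457·(0.952800))/(1+307/9457) = 4693/5000 ≈ 0.938600
step 3 [3y] bond c/1=11/200: DF=(2154107/2000000 − 11/200·(0.952800+0.938600))/(1+11/200) = 9223/10000 ≈ 0.922300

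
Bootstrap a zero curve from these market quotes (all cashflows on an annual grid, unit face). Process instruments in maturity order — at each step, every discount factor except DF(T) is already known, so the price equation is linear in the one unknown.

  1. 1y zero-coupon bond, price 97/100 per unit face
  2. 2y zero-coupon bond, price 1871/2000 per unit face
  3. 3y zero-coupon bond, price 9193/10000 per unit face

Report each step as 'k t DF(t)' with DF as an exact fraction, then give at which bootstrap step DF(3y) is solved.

step 1 [1y] zero: DF = P = 97/100 ≈ 0.970000
step 2 [2y] zero: DF = P = 1871/2000 ≈ 0.935500
step 3 [3y] zero: DF = P = 9193/10000 ≈ 0.919300

1 1 97/100
2 2 1871/2000
3 3 9193/10000
DF(3y) is solved at step 3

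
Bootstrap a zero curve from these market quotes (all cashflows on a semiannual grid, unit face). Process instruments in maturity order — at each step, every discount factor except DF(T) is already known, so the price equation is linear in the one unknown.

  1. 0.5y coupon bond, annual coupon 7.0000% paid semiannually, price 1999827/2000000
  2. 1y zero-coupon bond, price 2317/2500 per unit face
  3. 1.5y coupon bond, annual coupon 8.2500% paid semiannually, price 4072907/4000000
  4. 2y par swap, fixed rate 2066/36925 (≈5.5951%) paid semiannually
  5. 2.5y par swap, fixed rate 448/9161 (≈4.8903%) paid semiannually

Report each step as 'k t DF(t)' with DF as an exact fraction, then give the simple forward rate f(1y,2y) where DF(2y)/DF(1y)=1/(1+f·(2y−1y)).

1 1/2 9661/10000
2 1 2317/2500
3 3/2 9029/10000
4 2 8967/10000
5 5/2 111/125
f(1y,2y) = ((2317/2500)/(8967/10000) − 1)/(1) = 43/1281 ≈ 3.3568%

step 1 [0.5y] bond c/2=7/200: DF=(1999827/2000000 − 7/200·(0))/(1+7/200) = 9661/10000 ≈ 0.966100
step 2 [1y] zero: DF = P = 2317/2500 ≈ 0.926800
step 3 [1.5y] bond c/2=33/800: DF=(4072907/4000000 − 33/800·(0.966100+0.926800))/(1+33/800) = 9029/10000 ≈ 0.902900
step 4 [2y] swap r/2=1033/36925: DF=(1 − 1033/36925·(0.966100+0.926800+0.902900))/(1+1033/36925) = 8967/10000 ≈ 0.896700
step 5 [2.5y] swap r/2=224/9161: DF=(1 − 224/9161·(0.966100+0.926800+0.902900+0.896700))/(1+224/9161) = 111/125 ≈ 0.888000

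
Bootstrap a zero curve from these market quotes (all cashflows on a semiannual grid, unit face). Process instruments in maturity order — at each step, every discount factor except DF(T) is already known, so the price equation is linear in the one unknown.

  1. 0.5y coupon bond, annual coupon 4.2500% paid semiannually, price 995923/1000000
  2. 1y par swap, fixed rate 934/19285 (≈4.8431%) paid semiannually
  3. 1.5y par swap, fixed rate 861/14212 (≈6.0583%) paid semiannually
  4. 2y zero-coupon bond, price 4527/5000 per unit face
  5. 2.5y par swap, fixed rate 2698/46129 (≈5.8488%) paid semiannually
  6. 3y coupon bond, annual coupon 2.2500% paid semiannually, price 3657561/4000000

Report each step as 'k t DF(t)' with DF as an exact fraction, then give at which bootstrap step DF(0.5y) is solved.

1 1/2 1219/1250
2 1 9533/10000
3 3/2 9139/10000
4 2 4527/5000
5 5/2 8651/10000
6 3 8529/10000
DF(0.5y) is solved at step 1

step 1 [0.5y] bond c/2=17/800: DF=(995923/1000000 − 17/800·(0))/(1+17/800) = 1219/1250 ≈ 0.975200
step 2 [1y] swap r/2=467/19285: DF=(1 − 467/19285·(0.975200))/(1+467/19285) = 9533/10000 ≈ 0.953300
step 3 [1.5y] swap r/2=861/28424: DF=(1 − 861/28424·(0.975200+0.953300))/(1+861/28424) = 9139/10000 ≈ 0.913900
step 4 [2y] zero: DF = P = 4527/5000 ≈ 0.905400
step 5 [2.5y] swap r/2=1349/46129: DF=(1 − 1349/46129·(0.975200+0.953300+0.913900+0.905400))/(1+1349/46129) = 8651/10000 ≈ 0.865100
step 6 [3y] bond c/2=9/800: DF=(3657561/4000000 − 9/800·(0.975200+0.953300+0.913900+0.905400+0.865100))/(1+9/800) = 8529/10000 ≈ 0.852900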